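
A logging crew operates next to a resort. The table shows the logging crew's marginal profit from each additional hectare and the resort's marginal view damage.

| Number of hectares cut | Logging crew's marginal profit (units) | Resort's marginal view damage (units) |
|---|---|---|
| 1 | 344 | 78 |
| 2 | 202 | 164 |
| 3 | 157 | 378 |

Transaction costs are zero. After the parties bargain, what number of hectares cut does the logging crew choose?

2

Bargaining reaches the level where marginal profit last exceeds marginal view damage.
That holds through level 2 (202 ≥ 164) but not at 3 (157 < 378).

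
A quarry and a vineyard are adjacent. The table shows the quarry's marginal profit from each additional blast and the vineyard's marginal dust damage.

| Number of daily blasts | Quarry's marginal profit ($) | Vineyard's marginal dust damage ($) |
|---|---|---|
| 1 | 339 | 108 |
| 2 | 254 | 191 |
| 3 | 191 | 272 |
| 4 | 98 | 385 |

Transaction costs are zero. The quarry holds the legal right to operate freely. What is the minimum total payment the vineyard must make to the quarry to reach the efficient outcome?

$289

Left alone the quarry would choose level 4 (marginal profit stays positive).
Efficient level: k* = 2 (marginal profit ≥ marginal dust damage through 2).
The vineyard must at least cover the quarry's forgone profit from cutting 4→2: 191 + 98 = 289.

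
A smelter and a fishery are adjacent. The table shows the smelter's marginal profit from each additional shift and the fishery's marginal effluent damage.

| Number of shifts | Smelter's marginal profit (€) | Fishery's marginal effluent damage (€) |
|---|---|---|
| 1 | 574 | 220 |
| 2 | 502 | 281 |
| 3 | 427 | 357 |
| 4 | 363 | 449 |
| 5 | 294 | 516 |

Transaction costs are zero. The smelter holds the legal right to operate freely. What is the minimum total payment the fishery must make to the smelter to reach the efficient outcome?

Left alone the smelter would choose level 5 (marginal profit stays positive).
Efficient level: k* = 3 (marginal profit ≥ marginal effluent damage through 3).
The fishery must at least cover the smelter's forgone profit from cutting 5→3: 363 + 294 = 657.

€657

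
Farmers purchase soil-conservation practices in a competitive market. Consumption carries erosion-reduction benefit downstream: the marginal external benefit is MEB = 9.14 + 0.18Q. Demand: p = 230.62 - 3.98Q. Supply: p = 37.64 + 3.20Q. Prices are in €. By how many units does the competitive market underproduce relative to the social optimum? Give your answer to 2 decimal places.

2.00 units

Market equilibrium (private): 37.64 + 3.20Q = 230.62 - 3.98Q → Q_m = 26.8774.
Social marginal benefit = demand + MEB = 239.76 - 3.80Q.
Set SMB = MC: 239.76 - 3.80Q = 37.64 + 3.20Q → Q* = 28.8743.
Gap = |26.8774 − 28.8743| = 1.9969.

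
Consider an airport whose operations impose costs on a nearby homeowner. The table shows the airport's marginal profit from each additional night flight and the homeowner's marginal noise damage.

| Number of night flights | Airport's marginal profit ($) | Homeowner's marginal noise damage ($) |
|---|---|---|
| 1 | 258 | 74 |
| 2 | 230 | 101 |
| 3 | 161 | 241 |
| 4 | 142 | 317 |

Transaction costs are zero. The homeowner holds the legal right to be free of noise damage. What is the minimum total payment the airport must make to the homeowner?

Efficient level: marginal profit ≥ marginal noise damage through level 2, so k* = 2.
With the homeowner holding the right, the airport must at least compensate total damage at k*: 74 + 101 = 175.

$175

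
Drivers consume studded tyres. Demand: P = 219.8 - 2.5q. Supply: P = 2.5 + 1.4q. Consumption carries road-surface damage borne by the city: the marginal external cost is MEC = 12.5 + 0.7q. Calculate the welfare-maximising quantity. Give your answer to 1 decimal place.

q* = 44.5

Social marginal benefit = demand − MEC = 207.3 - 3.2q.
Set SMB = MC: 207.3 - 3.2q = 2.5 + 1.4q → q* = 44.5217.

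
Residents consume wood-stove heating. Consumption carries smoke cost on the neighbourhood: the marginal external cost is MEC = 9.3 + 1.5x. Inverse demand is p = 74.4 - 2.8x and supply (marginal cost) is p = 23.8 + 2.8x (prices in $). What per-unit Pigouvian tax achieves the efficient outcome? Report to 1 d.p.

tax = $18.0 per unit

Social marginal benefit = demand − MEC = 65.1 - 4.3x.
Set SMB = MC: 65.1 - 4.3x = 23.8 + 2.8x → x* = 5.8169.
The Pigouvian tax equals MEC at x*: 9.3 + 1.5×5.8169 = 18.0254.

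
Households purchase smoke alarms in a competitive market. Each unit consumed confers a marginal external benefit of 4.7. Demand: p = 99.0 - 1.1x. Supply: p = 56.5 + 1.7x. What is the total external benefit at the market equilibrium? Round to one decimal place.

71.3

Market equilibrium (private): 56.5 + 1.7x = 99.0 - 1.1x → x_m = 15.1786.
Total external benefit = MEB × x_m = 4.7 × 15.1786 = 71.3394.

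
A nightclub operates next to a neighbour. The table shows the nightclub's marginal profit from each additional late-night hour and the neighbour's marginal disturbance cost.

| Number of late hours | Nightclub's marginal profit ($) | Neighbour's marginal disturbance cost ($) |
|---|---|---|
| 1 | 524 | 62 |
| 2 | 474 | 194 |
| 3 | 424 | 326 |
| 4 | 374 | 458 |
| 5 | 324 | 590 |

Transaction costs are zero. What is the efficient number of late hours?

Bargaining reaches the level where marginal profit last exceeds marginal disturbance cost.
That holds through level 3 (424 ≥ 326) but not at 4 (374 < 458).

3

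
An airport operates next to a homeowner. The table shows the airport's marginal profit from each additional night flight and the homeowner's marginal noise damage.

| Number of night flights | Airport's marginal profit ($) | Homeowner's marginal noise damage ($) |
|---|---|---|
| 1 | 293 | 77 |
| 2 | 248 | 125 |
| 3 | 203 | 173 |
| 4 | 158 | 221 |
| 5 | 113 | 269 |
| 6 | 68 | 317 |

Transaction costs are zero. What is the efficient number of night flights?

3

Bargaining reaches the level where marginal profit last exceeds marginal noise damage.
That holds through level 3 (203 ≥ 173) but not at 4 (158 < 221).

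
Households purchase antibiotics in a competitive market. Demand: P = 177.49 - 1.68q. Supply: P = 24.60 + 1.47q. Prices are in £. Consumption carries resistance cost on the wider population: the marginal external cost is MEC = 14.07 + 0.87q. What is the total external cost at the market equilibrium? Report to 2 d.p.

£1707.68

Market equilibrium (private): 24.60 + 1.47q = 177.49 - 1.68q → q_m = 48.5365.
Total external cost = ∫₀^{q_m} (14.07 + 0.87q) dq = 14.07×48.5365 + ½×0.87×48.5365² = 1707.6780.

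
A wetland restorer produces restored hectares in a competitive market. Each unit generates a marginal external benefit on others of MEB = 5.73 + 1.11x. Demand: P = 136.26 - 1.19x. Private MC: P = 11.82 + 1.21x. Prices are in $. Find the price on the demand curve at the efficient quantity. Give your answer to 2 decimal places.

Social marginal cost = private MC − MEB = 6.09 + 0.10x.
Set SMC = demand: 6.09 + 0.10x = 136.26 - 1.19x → x* = 100.9070.
Consumer price on the demand curve at x*: 136.26 − 1.19×100.9070 = 16.1807.

P = $16.18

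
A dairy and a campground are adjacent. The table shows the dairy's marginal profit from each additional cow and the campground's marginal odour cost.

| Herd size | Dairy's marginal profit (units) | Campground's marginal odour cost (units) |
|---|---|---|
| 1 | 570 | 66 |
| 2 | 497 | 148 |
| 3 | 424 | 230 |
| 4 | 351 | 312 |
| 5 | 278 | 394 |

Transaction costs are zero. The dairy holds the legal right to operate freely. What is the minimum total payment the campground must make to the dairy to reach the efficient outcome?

278

Left alone the dairy would choose level 5 (marginal profit stays positive).
Efficient level: k* = 4 (marginal profit ≥ marginal odour cost through 4).
The campground must at least cover the dairy's forgone profit from cutting 5→4: 278 = 278.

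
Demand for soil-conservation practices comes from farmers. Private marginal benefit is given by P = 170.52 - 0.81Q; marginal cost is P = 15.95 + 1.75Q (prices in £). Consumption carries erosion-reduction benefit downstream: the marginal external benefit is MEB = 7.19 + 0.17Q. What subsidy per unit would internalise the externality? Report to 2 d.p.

Social marginal benefit = demand + MEB = 177.71 - 0.64Q.
Set SMB = MC: 177.71 - 0.64Q = 15.95 + 1.75Q → Q* = 67.6820.
The Pigouvian subsidy equals MEB at Q*: 7.19 + 0.17×67.6820 = 18.6959.

subsidy = £18.70 per unit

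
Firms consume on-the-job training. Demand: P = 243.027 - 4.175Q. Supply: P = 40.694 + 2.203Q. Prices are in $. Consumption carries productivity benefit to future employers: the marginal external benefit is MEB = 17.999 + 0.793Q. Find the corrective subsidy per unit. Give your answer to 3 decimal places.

subsidy = $49.283 per unit

Social marginal benefit = demand + MEB = 261.026 - 3.382Q.
Set SMB = MC: 261.026 - 3.382Q = 40.694 + 2.203Q → Q* = 39.4507.
The Pigouvian subsidy equals MEB at Q*: 17.999 + 0.793×39.4507 = 49.2834.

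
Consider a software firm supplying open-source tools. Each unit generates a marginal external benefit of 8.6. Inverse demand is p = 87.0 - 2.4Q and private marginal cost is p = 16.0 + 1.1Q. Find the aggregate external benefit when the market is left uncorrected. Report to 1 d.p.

Market equilibrium (private): 16.0 + 1.1Q = 87.0 - 2.4Q → Q_m = 20.2857.
Total external benefit = MEB × Q_m = 8.6 × 20.2857 = 174.4570.

174.5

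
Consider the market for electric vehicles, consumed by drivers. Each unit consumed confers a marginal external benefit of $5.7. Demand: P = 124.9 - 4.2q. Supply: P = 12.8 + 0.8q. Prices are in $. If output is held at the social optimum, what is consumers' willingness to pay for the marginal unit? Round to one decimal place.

P = $25.9

Social marginal benefit = demand + MEB = 130.6 - 4.2q.
Set SMB = MC: 130.6 - 4.2q = 12.8 + 0.8q → q* = 23.5600.
Consumer price on the demand curve at q*: 124.9 − 4.2×23.5600 = 25.9480.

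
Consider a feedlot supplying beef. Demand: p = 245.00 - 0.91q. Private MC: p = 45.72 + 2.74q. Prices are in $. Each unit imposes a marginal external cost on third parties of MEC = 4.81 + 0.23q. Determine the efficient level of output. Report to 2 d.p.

Social marginal cost = private MC + MEC = 50.53 + 2.97q.
Set SMC = demand: 50.53 + 2.97q = 245.00 - 0.91q → q* = 50.1211.

q* = 50.12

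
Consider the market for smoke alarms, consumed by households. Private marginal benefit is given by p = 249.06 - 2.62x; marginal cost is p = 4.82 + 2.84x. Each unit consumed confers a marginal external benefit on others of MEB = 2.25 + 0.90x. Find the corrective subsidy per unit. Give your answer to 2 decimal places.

Social marginal benefit = demand + MEB = 251.31 - 1.72x.
Set SMB = MC: 251.31 - 1.72x = 4.82 + 2.84x → x* = 54.0548.
The Pigouvian subsidy equals MEB at x*: 2.25 + 0.90×54.0548 = 50.8993.

subsidy = 50.90 per unit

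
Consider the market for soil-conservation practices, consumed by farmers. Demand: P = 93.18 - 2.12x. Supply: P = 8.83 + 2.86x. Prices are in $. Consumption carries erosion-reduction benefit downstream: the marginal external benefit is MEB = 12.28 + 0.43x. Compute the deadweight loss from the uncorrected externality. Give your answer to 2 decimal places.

Market equilibrium (private): 8.83 + 2.86x = 93.18 - 2.12x → x_m = 16.9378.
Social marginal benefit = demand + MEB = 105.46 - 1.69x.
Set SMB = MC: 105.46 - 1.69x = 8.83 + 2.86x → x* = 21.2374.
The loss is the area between SMB and MC from x* to x_m; with linear curves that's a triangle of height MEB(x_m).
DWL = ½ × 4.2996 × 19.5632 = 42.0570.

DWL = $42.06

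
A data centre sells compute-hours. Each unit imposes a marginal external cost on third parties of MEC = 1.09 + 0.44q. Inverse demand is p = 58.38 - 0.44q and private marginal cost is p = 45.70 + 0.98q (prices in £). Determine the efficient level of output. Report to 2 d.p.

Social marginal cost = private MC + MEC = 46.79 + 1.42q.
Set SMC = demand: 46.79 + 1.42q = 58.38 - 0.44q → q* = 6.2312.

q* = 6.23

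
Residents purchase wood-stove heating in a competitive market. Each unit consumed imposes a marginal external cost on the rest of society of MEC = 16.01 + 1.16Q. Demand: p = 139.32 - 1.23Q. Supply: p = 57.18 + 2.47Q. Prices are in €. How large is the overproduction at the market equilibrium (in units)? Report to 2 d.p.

Market equilibrium (private): 57.18 + 2.47Q = 139.32 - 1.23Q → Q_m = 22.2000.
Social marginal benefit = demand − MEC = 123.31 - 2.39Q.
Set SMB = MC: 123.31 - 2.39Q = 57.18 + 2.47Q → Q* = 13.6070.
Gap = |22.2000 − 13.6070| = 8.5930.

8.59 units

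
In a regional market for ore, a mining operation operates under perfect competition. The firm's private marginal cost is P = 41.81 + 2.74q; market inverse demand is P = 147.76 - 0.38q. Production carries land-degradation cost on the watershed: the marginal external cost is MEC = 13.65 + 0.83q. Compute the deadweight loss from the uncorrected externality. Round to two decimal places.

Market equilibrium (private): 41.81 + 2.74q = 147.76 - 0.38q → q_m = 33.9583.
Social marginal cost = private MC + MEC = 55.46 + 3.57q.
Set SMC = demand: 55.46 + 3.57q = 147.76 - 0.38q → q* = 23.3671.
Height of the DWL triangle at q_m is SMC(q_m) − demand(q_m) = MEC(q_m) = 41.8354.
DWL = ½ × 10.5912 × 41.8354 = 221.5435.

DWL = 221.54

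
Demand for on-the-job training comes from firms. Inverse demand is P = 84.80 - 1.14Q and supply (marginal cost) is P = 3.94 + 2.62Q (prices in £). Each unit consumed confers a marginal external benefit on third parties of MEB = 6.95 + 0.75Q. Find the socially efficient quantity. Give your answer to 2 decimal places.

Social marginal benefit = demand + MEB = 91.75 - 0.39Q.
Set SMB = MC: 91.75 - 0.39Q = 3.94 + 2.62Q → Q* = 29.1728.

Q* = 29.17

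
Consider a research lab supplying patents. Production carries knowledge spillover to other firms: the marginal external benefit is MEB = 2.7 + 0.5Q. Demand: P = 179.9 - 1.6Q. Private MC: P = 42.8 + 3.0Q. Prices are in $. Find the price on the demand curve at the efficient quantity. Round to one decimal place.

Social marginal cost = private MC − MEB = 40.1 + 2.5Q.
Set SMC = demand: 40.1 + 2.5Q = 179.9 - 1.6Q → Q* = 34.0976.
Consumer price on the demand curve at Q*: 179.9 − 1.6×34.0976 = 125.3438.

P = $125.3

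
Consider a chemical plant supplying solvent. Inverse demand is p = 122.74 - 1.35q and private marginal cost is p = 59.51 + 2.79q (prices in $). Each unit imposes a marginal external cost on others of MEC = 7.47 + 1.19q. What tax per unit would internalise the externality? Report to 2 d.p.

tax = $19.92 per unit

Social marginal cost = private MC + MEC = 66.98 + 3.98q.
Set SMC = demand: 66.98 + 3.98q = 122.74 - 1.35q → q* = 10.4615.
The Pigouvian tax equals MEC at q*: 7.47 + 1.19×10.4615 = 19.9192.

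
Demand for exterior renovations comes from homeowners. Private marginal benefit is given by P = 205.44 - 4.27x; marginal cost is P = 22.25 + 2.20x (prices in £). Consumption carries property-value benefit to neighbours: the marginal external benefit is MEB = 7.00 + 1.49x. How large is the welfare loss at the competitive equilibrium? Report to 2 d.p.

Market equilibrium (private): 22.25 + 2.20x = 205.44 - 4.27x → x_m = 28.3138.
Social marginal benefit = demand + MEB = 212.44 - 2.78x.
Set SMB = MC: 212.44 - 2.78x = 22.25 + 2.20x → x* = 38.1908.
The welfare-loss triangle has base |x_m − x*| and height MEB(x_m) (the vertical gap between SMB and MC is zero at x* and MEB at x_m).
DWL = ½ × 9.8770 × 49.1875 = 242.9125.

DWL = £242.91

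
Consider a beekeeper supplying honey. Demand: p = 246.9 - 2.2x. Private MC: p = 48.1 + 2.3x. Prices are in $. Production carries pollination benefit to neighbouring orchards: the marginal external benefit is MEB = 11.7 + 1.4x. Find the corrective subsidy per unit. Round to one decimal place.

Social marginal cost = private MC − MEB = 36.4 + 0.9x.
Set SMC = demand: 36.4 + 0.9x = 246.9 - 2.2x → x* = 67.9032.
The Pigouvian subsidy equals MEB at x*: 11.7 + 1.4×67.9032 = 106.7645.

subsidy = $106.8 per unit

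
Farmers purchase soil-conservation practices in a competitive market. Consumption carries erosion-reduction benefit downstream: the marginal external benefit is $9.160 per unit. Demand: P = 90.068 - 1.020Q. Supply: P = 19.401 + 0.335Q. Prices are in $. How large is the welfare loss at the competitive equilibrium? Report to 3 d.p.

Market equilibrium (private): 19.401 + 0.335Q = 90.068 - 1.020Q → Q_m = 52.1528.
Social marginal benefit = demand + MEB = 99.228 - 1.020Q.
Set SMB = MC: 99.228 - 1.020Q = 19.401 + 0.335Q → Q* = 58.9129.
Height of the DWL triangle at Q_m is SMB(Q_m) − MC(Q_m) = MEB(Q_m) = 9.1600.
DWL = ½ × 6.7601 × 9.1600 = 30.9613.

DWL = $30.961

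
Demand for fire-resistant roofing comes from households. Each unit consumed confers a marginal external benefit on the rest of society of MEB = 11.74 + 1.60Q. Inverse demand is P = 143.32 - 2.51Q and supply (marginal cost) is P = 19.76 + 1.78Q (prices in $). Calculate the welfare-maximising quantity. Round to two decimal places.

Social marginal benefit = demand + MEB = 155.06 - 0.91Q.
Set SMB = MC: 155.06 - 0.91Q = 19.76 + 1.78Q → Q* = 50.2974.

Q* = 50.30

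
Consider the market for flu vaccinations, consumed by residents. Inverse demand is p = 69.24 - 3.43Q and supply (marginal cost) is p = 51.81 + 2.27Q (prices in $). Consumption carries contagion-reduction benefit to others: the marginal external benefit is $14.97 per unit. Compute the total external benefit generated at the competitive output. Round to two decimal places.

Market equilibrium (private): 51.81 + 2.27Q = 69.24 - 3.43Q → Q_m = 3.0579.
Total external benefit = MEB × Q_m = 14.97 × 3.0579 = 45.7768.

$45.78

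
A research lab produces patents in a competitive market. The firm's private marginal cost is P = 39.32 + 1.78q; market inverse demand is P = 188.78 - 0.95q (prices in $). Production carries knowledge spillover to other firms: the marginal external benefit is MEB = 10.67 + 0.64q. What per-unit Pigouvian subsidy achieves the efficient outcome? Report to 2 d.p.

subsidy = $59.71 per unit

Social marginal cost = private MC − MEB = 28.65 + 1.14q.
Set SMC = demand: 28.65 + 1.14q = 188.78 - 0.95q → q* = 76.6172.
The Pigouvian subsidy equals MEB at q*: 10.67 + 0.64×76.6172 = 59.7050.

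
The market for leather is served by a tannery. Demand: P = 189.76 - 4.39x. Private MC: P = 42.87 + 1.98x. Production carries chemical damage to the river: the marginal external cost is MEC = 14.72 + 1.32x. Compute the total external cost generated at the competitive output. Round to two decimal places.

Market equilibrium (private): 42.87 + 1.98x = 189.76 - 4.39x → x_m = 23.0597.
Total external cost = ∫₀^{x_m} (14.72 + 1.32x) dx = 14.72×23.0597 + ½×1.32×23.0597² = 690.3936.

690.39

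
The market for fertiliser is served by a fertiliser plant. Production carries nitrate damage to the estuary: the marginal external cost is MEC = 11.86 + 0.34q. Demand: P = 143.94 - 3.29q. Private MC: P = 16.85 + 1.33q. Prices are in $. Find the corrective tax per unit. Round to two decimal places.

tax = $19.76 per unit

Social marginal cost = private MC + MEC = 28.71 + 1.67q.
Set SMC = demand: 28.71 + 1.67q = 143.94 - 3.29q → q* = 23.2319.
The Pigouvian tax equals MEC at q*: 11.86 + 0.34×23.2319 = 19.7588.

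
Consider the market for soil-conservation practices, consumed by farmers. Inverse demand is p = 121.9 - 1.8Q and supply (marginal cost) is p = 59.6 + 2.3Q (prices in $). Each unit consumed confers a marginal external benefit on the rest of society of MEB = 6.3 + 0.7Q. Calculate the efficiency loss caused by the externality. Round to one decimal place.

DWL = $42.2

Market equilibrium (private): 59.6 + 2.3Q = 121.9 - 1.8Q → Q_m = 15.1951.
Social marginal benefit = demand + MEB = 128.2 - 1.1Q.
Set SMB = MC: 128.2 - 1.1Q = 59.6 + 2.3Q → Q* = 20.1765.
Height of the DWL triangle at Q_m is SMB(Q_m) − MC(Q_m) = MEB(Q_m) = 16.9366.
DWL = ½ × 4.9814 × 16.9366 = 42.1840.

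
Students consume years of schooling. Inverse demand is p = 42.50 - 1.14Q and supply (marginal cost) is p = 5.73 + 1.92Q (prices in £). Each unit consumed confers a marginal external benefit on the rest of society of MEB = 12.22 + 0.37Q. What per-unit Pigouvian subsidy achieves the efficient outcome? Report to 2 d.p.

subsidy = £18.96 per unit

Social marginal benefit = demand + MEB = 54.72 - 0.77Q.
Set SMB = MC: 54.72 - 0.77Q = 5.73 + 1.92Q → Q* = 18.2119.
The Pigouvian subsidy equals MEB at Q*: 12.22 + 0.37×18.2119 = 18.9584.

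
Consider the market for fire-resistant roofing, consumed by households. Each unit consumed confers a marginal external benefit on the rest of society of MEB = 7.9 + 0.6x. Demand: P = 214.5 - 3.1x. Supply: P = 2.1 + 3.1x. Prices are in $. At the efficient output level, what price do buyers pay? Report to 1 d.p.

Social marginal benefit = demand + MEB = 222.4 - 2.5x.
Set SMB = MC: 222.4 - 2.5x = 2.1 + 3.1x → x* = 39.3393.
Consumer price on the demand curve at x*: 214.5 − 3.1×39.3393 = 92.5482.

P = $92.5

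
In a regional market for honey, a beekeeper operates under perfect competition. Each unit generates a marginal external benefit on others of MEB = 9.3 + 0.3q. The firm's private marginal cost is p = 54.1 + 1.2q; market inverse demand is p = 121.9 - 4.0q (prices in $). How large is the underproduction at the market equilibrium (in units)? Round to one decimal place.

2.7 units

Market equilibrium (private): 54.1 + 1.2q = 121.9 - 4.0q → q_m = 13.0385.
Social marginal cost = private MC − MEB = 44.8 + 0.9q.
Set SMC = demand: 44.8 + 0.9q = 121.9 - 4.0q → q* = 15.7347.
Gap = |13.0385 − 15.7347| = 2.6962.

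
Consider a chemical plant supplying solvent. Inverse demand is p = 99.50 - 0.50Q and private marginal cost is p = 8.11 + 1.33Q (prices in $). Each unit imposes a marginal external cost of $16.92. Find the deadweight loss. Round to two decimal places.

DWL = $78.22

Market equilibrium (private): 8.11 + 1.33Q = 99.50 - 0.50Q → Q_m = 49.9399.
Social marginal cost = private MC + MEC = 25.03 + 1.33Q.
Set SMC = demand: 25.03 + 1.33Q = 99.50 - 0.50Q → Q* = 40.6940.
Between Q* and Q_m the wedge SMC − demand runs linearly from 0 to MEC(Q_m), so the loss is a triangle.
DWL = ½ × 9.2459 × 16.9200 = 78.2203.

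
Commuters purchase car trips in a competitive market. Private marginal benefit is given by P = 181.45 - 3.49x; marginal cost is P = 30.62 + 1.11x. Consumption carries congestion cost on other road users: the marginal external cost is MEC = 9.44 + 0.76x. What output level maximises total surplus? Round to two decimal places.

Social marginal benefit = demand − MEC = 172.01 - 4.25x.
Set SMB = MC: 172.01 - 4.25x = 30.62 + 1.11x → x* = 26.3787.

x* = 26.38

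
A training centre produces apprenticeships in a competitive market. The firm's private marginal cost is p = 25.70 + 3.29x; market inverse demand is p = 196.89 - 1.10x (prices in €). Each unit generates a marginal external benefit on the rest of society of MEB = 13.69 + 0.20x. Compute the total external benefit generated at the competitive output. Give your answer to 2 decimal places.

Market equilibrium (private): 25.70 + 3.29x = 196.89 - 1.10x → x_m = 38.9954.
Total external benefit = ∫₀^{x_m} (13.69 + 0.20x) dx = 13.69×38.9954 + ½×0.20×38.9954² = 685.9111.

€685.91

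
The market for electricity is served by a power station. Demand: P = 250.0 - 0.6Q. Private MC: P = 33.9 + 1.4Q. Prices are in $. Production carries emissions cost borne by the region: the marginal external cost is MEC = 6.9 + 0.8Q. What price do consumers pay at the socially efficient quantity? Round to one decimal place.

Social marginal cost = private MC + MEC = 40.8 + 2.2Q.
Set SMC = demand: 40.8 + 2.2Q = 250.0 - 0.6Q → Q* = 74.7143.
Consumer price on the demand curve at Q*: 250.0 − 0.6×74.7143 = 205.1714.

P = $205.2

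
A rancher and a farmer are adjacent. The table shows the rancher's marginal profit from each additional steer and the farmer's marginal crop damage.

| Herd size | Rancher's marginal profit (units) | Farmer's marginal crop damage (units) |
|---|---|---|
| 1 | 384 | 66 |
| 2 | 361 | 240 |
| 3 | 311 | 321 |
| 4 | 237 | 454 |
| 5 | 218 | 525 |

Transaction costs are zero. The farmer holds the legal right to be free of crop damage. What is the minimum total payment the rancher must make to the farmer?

Efficient level: marginal profit ≥ marginal crop damage through level 2, so k* = 2.
With the farmer holding the right, the rancher must at least compensate total damage at k*: 66 + 240 = 306.

306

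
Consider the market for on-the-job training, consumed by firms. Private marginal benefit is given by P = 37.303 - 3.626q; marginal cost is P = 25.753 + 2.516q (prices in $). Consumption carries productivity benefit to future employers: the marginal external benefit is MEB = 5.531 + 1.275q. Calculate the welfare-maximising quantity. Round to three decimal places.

q* = 3.510

Social marginal benefit = demand + MEB = 42.834 - 2.351q.
Set SMB = MC: 42.834 - 2.351q = 25.753 + 2.516q → q* = 3.5096.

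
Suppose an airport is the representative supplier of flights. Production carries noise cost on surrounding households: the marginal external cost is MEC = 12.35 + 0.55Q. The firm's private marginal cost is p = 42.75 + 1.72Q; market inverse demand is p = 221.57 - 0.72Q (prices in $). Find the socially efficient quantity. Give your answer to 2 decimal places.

Q* = 55.68

Social marginal cost = private MC + MEC = 55.10 + 2.27Q.
Set SMC = demand: 55.10 + 2.27Q = 221.57 - 0.72Q → Q* = 55.6756.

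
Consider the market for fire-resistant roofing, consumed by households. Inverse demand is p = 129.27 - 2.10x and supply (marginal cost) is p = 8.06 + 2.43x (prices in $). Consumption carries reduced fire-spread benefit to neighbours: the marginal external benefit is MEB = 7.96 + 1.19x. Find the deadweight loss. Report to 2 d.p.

DWL = $237.14

Market equilibrium (private): 8.06 + 2.43x = 129.27 - 2.10x → x_m = 26.7572.
Social marginal benefit = demand + MEB = 137.23 - 0.91x.
Set SMB = MC: 137.23 - 0.91x = 8.06 + 2.43x → x* = 38.6737.
The loss is the area between SMB and MC from x* to x_m; with linear curves that's a triangle of height MEB(x_m).
DWL = ½ × 11.9165 × 39.8010 = 237.1443.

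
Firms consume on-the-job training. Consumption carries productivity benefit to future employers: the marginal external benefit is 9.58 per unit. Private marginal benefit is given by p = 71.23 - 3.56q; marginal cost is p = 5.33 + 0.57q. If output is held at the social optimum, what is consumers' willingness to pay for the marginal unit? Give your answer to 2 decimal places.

P = 6.17

Social marginal benefit = demand + MEB = 80.81 - 3.56q.
Set SMB = MC: 80.81 - 3.56q = 5.33 + 0.57q → q* = 18.2760.
Consumer price on the demand curve at q*: 71.23 − 3.56×18.2760 = 6.1674.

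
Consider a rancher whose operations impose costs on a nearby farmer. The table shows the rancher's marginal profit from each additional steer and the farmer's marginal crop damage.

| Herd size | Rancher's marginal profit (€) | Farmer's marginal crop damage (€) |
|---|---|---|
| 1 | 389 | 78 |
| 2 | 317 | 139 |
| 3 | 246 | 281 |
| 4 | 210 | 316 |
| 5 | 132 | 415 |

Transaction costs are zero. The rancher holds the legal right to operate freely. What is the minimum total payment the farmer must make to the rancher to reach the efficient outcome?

€588

Left alone the rancher would choose level 5 (marginal profit stays positive).
Efficient level: k* = 2 (marginal profit ≥ marginal crop damage through 2).
The farmer must at least cover the rancher's forgone profit from cutting 5→2: 246 + 210 + 132 = 588.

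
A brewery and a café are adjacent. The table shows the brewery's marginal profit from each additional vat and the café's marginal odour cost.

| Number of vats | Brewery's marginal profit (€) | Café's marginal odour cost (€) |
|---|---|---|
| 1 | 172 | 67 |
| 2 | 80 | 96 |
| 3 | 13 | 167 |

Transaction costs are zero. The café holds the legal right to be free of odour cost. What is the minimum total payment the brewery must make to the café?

Efficient level: marginal profit ≥ marginal odour cost through level 1, so k* = 1.
With the café holding the right, the brewery must at least compensate total damage at k*: 67 = 67.

€67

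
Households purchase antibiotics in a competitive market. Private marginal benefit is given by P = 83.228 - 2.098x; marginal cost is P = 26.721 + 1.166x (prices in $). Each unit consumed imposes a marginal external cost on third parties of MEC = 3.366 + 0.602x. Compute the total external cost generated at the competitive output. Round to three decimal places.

Market equilibrium (private): 26.721 + 1.166x = 83.228 - 2.098x → x_m = 17.3122.
Total external cost = ∫₀^{x_m} (3.366 + 0.602x) dx = 3.366×17.3122 + ½×0.602×17.3122² = 148.4863.

$148.486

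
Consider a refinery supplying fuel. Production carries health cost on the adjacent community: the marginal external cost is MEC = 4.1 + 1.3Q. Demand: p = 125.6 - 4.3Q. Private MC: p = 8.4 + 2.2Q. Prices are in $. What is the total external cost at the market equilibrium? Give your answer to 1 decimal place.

$285.2

Market equilibrium (private): 8.4 + 2.2Q = 125.6 - 4.3Q → Q_m = 18.0308.
Total external cost = ∫₀^{Q_m} (4.1 + 1.3Q) dQ = 4.1×18.0308 + ½×1.3×18.0308² = 285.2476.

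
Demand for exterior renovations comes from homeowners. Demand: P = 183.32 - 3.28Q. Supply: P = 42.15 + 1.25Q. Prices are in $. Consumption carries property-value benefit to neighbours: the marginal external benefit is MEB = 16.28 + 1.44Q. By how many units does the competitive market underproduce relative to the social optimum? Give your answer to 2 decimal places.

19.79 units

Market equilibrium (private): 42.15 + 1.25Q = 183.32 - 3.28Q → Q_m = 31.1634.
Social marginal benefit = demand + MEB = 199.60 - 1.84Q.
Set SMB = MC: 199.60 - 1.84Q = 42.15 + 1.25Q → Q* = 50.9547.
Gap = |31.1634 − 50.9547| = 19.7913.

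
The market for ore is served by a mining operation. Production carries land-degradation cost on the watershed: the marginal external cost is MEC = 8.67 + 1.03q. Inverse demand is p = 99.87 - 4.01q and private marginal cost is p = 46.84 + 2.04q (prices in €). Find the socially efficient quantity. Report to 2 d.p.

q* = 6.27

Social marginal cost = private MC + MEC = 55.51 + 3.07q.
Set SMC = demand: 55.51 + 3.07q = 99.87 - 4.01q → q* = 6.2655.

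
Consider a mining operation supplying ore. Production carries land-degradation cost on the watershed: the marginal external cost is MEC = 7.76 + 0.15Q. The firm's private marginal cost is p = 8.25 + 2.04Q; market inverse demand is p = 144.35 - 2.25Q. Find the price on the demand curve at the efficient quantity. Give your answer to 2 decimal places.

Social marginal cost = private MC + MEC = 16.01 + 2.19Q.
Set SMC = demand: 16.01 + 2.19Q = 144.35 - 2.25Q → Q* = 28.9054.
Consumer price on the demand curve at Q*: 144.35 − 2.25×28.9054 = 79.3129.

P = 79.31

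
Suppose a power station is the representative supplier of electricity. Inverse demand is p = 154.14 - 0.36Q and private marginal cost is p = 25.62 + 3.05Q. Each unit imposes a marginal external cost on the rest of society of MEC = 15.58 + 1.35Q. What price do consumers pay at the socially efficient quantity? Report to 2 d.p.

Social marginal cost = private MC + MEC = 41.20 + 4.40Q.
Set SMC = demand: 41.20 + 4.40Q = 154.14 - 0.36Q → Q* = 23.7269.
Consumer price on the demand curve at Q*: 154.14 − 0.36×23.7269 = 145.5983.

P = 145.60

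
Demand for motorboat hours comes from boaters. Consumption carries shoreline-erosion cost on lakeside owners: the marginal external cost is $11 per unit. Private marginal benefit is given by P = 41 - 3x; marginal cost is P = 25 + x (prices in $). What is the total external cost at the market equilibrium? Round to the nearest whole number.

Market equilibrium (private): 25 + x = 41 - 3x → x_m = 4.0000.
Total external cost = MEC × x_m = 11 × 4.0000 = 44.0000.

$44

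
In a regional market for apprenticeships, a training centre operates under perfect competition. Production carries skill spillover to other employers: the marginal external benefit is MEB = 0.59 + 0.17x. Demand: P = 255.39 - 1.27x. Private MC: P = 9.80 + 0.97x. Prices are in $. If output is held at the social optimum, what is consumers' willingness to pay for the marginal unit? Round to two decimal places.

Social marginal cost = private MC − MEB = 9.21 + 0.80x.
Set SMC = demand: 9.21 + 0.80x = 255.39 - 1.27x → x* = 118.9275.
Consumer price on the demand curve at x*: 255.39 − 1.27×118.9275 = 104.3521.

P = $104.35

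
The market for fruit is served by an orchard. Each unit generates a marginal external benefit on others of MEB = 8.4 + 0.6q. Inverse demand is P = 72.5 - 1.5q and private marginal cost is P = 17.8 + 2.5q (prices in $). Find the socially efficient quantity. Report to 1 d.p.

Social marginal cost = private MC − MEB = 9.4 + 1.9q.
Set SMC = demand: 9.4 + 1.9q = 72.5 - 1.5q → q* = 18.5588.

q* = 18.6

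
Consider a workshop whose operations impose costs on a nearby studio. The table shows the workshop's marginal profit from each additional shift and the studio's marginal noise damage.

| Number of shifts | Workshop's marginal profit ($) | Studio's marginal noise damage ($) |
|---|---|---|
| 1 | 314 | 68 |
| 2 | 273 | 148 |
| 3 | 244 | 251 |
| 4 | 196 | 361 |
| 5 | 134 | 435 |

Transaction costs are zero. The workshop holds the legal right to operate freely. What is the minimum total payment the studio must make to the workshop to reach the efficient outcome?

Left alone the workshop would choose level 5 (marginal profit stays positive).
Efficient level: k* = 2 (marginal profit ≥ marginal noise damage through 2).
The studio must at least cover the workshop's forgone profit from cutting 5→2: 244 + 196 + 134 = 574.

$574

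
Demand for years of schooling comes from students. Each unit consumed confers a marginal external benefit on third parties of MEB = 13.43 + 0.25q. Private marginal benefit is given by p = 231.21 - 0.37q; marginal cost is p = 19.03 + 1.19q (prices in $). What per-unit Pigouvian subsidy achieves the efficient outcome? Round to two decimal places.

Social marginal benefit = demand + MEB = 244.64 - 0.12q.
Set SMB = MC: 244.64 - 0.12q = 19.03 + 1.19q → q* = 172.2214.
The Pigouvian subsidy equals MEB at q*: 13.43 + 0.25×172.2214 = 56.4854.

subsidy = $56.49 per unit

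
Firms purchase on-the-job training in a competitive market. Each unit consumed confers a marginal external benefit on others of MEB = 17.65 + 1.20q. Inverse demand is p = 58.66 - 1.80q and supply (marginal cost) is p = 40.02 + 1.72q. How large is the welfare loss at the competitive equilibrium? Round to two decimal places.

Market equilibrium (private): 40.02 + 1.72q = 58.66 - 1.80q → q_m = 5.2955.
Social marginal benefit = demand + MEB = 76.31 - 0.60q.
Set SMB = MC: 76.31 - 0.60q = 40.02 + 1.72q → q* = 15.6422.
The welfare-loss triangle has base |q_m − q*| and height MEB(q_m) (the vertical gap between SMB and MC is zero at q* and MEB at q_m).
DWL = ½ × 10.3467 × 24.0045 = 124.1837.

DWL = 124.18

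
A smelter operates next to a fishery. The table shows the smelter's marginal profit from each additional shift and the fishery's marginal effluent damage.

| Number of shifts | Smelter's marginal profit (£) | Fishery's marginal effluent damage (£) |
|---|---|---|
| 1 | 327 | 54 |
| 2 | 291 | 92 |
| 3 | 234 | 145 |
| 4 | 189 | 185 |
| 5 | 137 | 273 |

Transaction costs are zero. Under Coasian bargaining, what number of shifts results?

Bargaining reaches the level where marginal profit last exceeds marginal effluent damage.
That holds through level 4 (189 ≥ 185) but not at 5 (137 < 273).

4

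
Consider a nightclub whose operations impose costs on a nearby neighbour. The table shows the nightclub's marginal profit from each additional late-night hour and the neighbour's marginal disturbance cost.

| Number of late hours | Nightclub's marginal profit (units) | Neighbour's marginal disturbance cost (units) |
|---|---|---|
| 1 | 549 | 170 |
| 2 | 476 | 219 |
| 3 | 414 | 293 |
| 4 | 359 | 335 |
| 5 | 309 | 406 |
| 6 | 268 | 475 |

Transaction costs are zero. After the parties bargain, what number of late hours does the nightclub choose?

Bargaining reaches the level where marginal profit last exceeds marginal disturbance cost.
That holds through level 4 (359 ≥ 335) but not at 5 (309 < 406).

4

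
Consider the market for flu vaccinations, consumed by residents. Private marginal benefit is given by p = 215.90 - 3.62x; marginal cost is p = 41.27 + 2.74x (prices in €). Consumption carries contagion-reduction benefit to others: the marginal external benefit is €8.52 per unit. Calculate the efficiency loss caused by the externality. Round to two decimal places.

Market equilibrium (private): 41.27 + 2.74x = 215.90 - 3.62x → x_m = 27.4575.
Social marginal benefit = demand + MEB = 224.42 - 3.62x.
Set SMB = MC: 224.42 - 3.62x = 41.27 + 2.74x → x* = 28.7972.
The welfare-loss triangle has base |x_m − x*| and height MEB(x_m) (the vertical gap between SMB and MC is zero at x* and MEB at x_m).
DWL = ½ × 1.3397 × 8.5200 = 5.7071.

DWL = €5.71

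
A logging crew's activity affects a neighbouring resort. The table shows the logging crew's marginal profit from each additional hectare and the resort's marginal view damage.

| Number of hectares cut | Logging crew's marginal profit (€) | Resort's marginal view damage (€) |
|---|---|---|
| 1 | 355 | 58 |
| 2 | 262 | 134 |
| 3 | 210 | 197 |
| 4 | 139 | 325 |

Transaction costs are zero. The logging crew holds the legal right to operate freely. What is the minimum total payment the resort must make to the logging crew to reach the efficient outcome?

€139

Left alone the logging crew would choose level 4 (marginal profit stays positive).
Efficient level: k* = 3 (marginal profit ≥ marginal view damage through 3).
The resort must at least cover the logging crew's forgone profit from cutting 4→3: 139 = 139.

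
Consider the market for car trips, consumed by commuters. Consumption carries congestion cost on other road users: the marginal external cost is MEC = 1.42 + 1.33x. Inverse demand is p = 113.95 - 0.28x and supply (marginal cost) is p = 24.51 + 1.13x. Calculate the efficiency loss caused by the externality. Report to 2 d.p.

DWL = 1342.91

Market equilibrium (private): 24.51 + 1.13x = 113.95 - 0.28x → x_m = 63.4326.
Social marginal benefit = demand − MEC = 112.53 - 1.61x.
Set SMB = MC: 112.53 - 1.61x = 24.51 + 1.13x → x* = 32.1241.
Height of the DWL triangle at x_m is MC(x_m) − SMB(x_m) = MEC(x_m) = 85.7854.
DWL = ½ × 31.3085 × 85.7854 = 1342.9061.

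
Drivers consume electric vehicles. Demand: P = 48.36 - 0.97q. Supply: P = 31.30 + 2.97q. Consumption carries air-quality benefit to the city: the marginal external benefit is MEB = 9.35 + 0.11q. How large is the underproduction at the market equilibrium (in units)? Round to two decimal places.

Market equilibrium (private): 31.30 + 2.97q = 48.36 - 0.97q → q_m = 4.3299.
Social marginal benefit = demand + MEB = 57.71 - 0.86q.
Set SMB = MC: 57.71 - 0.86q = 31.30 + 2.97q → q* = 6.8956.
Gap = |4.3299 − 6.8956| = 2.5657.

2.57 units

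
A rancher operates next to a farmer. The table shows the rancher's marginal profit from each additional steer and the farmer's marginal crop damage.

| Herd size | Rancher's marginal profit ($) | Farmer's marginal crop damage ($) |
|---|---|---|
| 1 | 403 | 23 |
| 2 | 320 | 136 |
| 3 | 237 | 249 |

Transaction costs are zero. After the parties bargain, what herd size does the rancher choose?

Bargaining reaches the level where marginal profit last exceeds marginal crop damage.
That holds through level 2 (320 ≥ 136) but not at 3 (237 < 249).

2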